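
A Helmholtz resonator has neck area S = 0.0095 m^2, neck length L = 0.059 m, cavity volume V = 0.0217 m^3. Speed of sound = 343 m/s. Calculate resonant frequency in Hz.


Given values:
  S = 0.0095 m^2, L = 0.059 m, V = 0.0217 m^3, c = 343 m/s
Formula: f = (c / (2*pi)) * sqrt(S / (V * L))
Compute V * L = 0.0217 * 0.059 = 0.0012803
Compute S / (V * L) = 0.0095 / 0.0012803 = 7.4201
Compute sqrt(7.4201) = 2.723986
Compute c / (2*pi) = 343 / 6.283185 = 54.590148
f = 54.590148 * 2.723986 = 148.7

148.7 Hz


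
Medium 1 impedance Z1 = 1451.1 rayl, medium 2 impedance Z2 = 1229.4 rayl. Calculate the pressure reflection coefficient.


Given values:
  Z1 = 1451.1 rayl, Z2 = 1229.4 rayl
Formula: R = (Z2 - Z1) / (Z2 + Z1)
Numerator: Z2 - Z1 = 1229.4 - 1451.1 = -221.7
Denominator: Z2 + Z1 = 1229.4 + 1451.1 = 2680.5
R = -221.7 / 2680.5 = -0.0827

-0.0827


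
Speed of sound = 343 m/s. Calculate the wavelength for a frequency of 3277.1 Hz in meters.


Given values:
  c = 343 m/s, f = 3277.1 Hz
Formula: lambda = c / f
lambda = 343 / 3277.1
lambda = 0.1047

0.1047 m


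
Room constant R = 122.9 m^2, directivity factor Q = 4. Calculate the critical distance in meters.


Given values:
  R = 122.9 m^2, Q = 4
Formula: d_c = 0.141 * sqrt(Q * R)
Compute Q * R = 4 * 122.9 = 491.6
Compute sqrt(491.6) = 22.1721
d_c = 0.141 * 22.1721 = 3.126

3.126 m


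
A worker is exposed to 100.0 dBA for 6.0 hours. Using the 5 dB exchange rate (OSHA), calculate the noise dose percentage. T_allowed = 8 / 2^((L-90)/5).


Given values:
  L = 100.0 dBA, T = 6.0 hours
Formula: T_allowed = 8 / 2^((L - 90) / 5)
Compute exponent: (100.0 - 90) / 5 = 2.0
Compute 2^(2.0) = 4.0
T_allowed = 8 / 4.0 = 2.0 hours
Dose = (T / T_allowed) * 100
Dose = (6.0 / 2.0) * 100 = 300.0

300.0 %


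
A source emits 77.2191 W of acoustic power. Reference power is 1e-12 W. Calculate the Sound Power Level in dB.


Given values:
  W = 77.2191 W
  W_ref = 1e-12 W
Formula: SWL = 10 * log10(W / W_ref)
Compute ratio: W / W_ref = 77219100000000
Compute log10: log10(77219100000000) = 13.887725
Multiply: SWL = 10 * 13.887725 = 138.88

138.88 dB


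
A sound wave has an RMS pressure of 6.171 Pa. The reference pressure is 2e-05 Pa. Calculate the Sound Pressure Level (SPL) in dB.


Given values:
  p = 6.171 Pa
  p_ref = 2e-05 Pa
Formula: SPL = 20 * log10(p / p_ref)
Compute ratio: p / p_ref = 6.171 / 2e-05 = 308550
Compute log10: log10(308550) = 5.489326
Multiply: SPL = 20 * 5.489326 = 109.79

109.79 dB


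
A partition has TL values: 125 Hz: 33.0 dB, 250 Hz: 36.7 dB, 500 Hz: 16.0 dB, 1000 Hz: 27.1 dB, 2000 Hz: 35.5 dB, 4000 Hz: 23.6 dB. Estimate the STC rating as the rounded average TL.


Given TL values at each frequency:
  125 Hz: 33.0 dB
  250 Hz: 36.7 dB
  500 Hz: 16.0 dB
  1000 Hz: 27.1 dB
  2000 Hz: 35.5 dB
  4000 Hz: 23.6 dB
Formula: STC ~ round(average of TL values)
Sum = 33.0 + 36.7 + 16.0 + 27.1 + 35.5 + 23.6 = 171.9
Average = 171.9 / 6 = 28.65
Rounded: 29

29


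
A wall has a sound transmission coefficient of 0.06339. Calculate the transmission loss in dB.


Given values:
  tau = 0.06339
Formula: TL = 10 * log10(1 / tau)
Compute 1 / tau = 1 / 0.06339 = 15.7754
Compute log10(15.7754) = 1.19798
TL = 10 * 1.19798 = 11.98

11.98 dB


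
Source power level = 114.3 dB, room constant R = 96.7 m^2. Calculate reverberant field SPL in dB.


Given values:
  Lw = 114.3 dB, R = 96.7 m^2
Formula: SPL = Lw + 10 * log10(4 / R)
Compute 4 / R = 4 / 96.7 = 0.041365
Compute 10 * log10(0.041365) = -13.8337
SPL = 114.3 + (-13.8337) = 100.47

100.47 dB


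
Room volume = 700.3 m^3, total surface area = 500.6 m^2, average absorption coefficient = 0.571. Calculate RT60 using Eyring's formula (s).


Given values:
  V = 700.3 m^3, S = 500.6 m^2, alpha = 0.571
Formula: RT60 = 0.161 * V / (-S * ln(1 - alpha))
Compute ln(1 - 0.571) = ln(0.429) = -0.846298
Denominator: -500.6 * -0.846298 = 423.6568
Numerator: 0.161 * 700.3 = 112.7483
RT60 = 112.7483 / 423.6568 = 0.266

0.266 s


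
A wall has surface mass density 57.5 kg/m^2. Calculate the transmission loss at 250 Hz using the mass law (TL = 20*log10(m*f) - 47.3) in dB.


Given values:
  m = 57.5 kg/m^2, f = 250 Hz
Formula: TL = 20 * log10(m * f) - 47.3
Compute m * f = 57.5 * 250 = 14375.0
Compute log10(14375.0) = 4.157608
Compute 20 * 4.157608 = 83.1522
TL = 83.1522 - 47.3 = 35.85

35.85 dB


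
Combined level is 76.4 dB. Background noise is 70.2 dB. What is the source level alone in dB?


Given values:
  L_total = 76.4 dB, L_bg = 70.2 dB
Formula: L_source = 10 * log10(10^(L_total/10) - 10^(L_bg/10))
Convert to linear:
  10^(76.4/10) = 43651583.224
  10^(70.2/10) = 10471285.4805
Difference: 43651583.224 - 10471285.4805 = 33180297.7435
L_source = 10 * log10(33180297.7435) = 75.21

75.21 dB


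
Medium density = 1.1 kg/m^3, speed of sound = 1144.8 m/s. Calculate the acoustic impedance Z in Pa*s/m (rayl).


Given values:
  rho = 1.1 kg/m^3
  c = 1144.8 m/s
Formula: Z = rho * c
Z = 1.1 * 1144.8
Z = 1259.28

1259.28 rayl


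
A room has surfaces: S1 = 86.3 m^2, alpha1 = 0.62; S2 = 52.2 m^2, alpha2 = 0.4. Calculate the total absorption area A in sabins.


Given surfaces:
  Surface 1: 86.3 * 0.62 = 53.506
  Surface 2: 52.2 * 0.4 = 20.88
Formula: A = sum(Si * alpha_i)
A = 53.506 + 20.88
A = 74.39

74.39 sabins


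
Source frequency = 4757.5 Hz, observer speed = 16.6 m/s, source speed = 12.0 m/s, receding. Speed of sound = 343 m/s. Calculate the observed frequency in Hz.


Given values:
  f_s = 4757.5 Hz, v_o = 16.6 m/s, v_s = 12.0 m/s
  Direction: receding
Formula: f_o = f_s * (c - v_o) / (c + v_s)
Numerator: c - v_o = 343 - 16.6 = 326.4
Denominator: c + v_s = 343 + 12.0 = 355.0
f_o = 4757.5 * 326.4 / 355.0 = 4374.22

4374.22 Hz


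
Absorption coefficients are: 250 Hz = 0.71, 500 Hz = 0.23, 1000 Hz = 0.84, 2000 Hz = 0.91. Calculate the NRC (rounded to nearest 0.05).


Given values:
  a_250 = 0.71, a_500 = 0.23
  a_1000 = 0.84, a_2000 = 0.91
Formula: NRC = (a250 + a500 + a1000 + a2000) / 4
Sum = 0.71 + 0.23 + 0.84 + 0.91 = 2.69
NRC = 2.69 / 4 = 0.6725
Rounded to nearest 0.05: 0.65

0.65


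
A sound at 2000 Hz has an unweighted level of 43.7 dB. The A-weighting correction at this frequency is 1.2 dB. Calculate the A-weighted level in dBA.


Given values:
  SPL = 43.7 dB
  A-weighting at 2000 Hz = 1.2 dB
Formula: L_A = SPL + A_weight
L_A = 43.7 + (1.2)
L_A = 44.9

44.9 dBA


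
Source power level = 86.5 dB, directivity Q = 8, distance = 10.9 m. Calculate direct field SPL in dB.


Given values:
  Lw = 86.5 dB, Q = 8, r = 10.9 m
Formula: SPL = Lw + 10 * log10(Q / (4 * pi * r^2))
Compute 4 * pi * r^2 = 4 * pi * 10.9^2 = 1493.0105
Compute Q / denom = 8 / 1493.0105 = 0.0053583
Compute 10 * log10(0.0053583) = -22.7097
SPL = 86.5 + (-22.7097) = 63.79

63.79 dB


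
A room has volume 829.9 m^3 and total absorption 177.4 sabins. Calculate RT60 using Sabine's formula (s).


Given values:
  V = 829.9 m^3
  A = 177.4 sabins
Formula: RT60 = 0.161 * V / A
Numerator: 0.161 * 829.9 = 133.6139
RT60 = 133.6139 / 177.4 = 0.753

0.753 s


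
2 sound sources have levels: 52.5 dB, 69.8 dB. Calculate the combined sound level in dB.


Formula: L_total = 10 * log10( sum(10^(Li/10)) )
  Source 1: 10^(52.5/10) = 177827.941
  Source 2: 10^(69.8/10) = 9549925.8602
Sum of linear values = 9727753.8012
L_total = 10 * log10(9727753.8012) = 69.88

69.88 dB


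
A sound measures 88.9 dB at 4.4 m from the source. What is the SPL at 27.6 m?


Given values:
  SPL1 = 88.9 dB, r1 = 4.4 m, r2 = 27.6 m
Formula: SPL2 = SPL1 - 20 * log10(r2 / r1)
Compute ratio: r2 / r1 = 27.6 / 4.4 = 6.2727
Compute log10: log10(6.2727) = 0.797455
Compute drop: 20 * 0.797455 = 15.9491
SPL2 = 88.9 - 15.9491 = 72.95

72.95 dB


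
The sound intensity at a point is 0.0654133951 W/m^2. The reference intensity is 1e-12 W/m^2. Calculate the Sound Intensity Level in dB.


Given values:
  I = 0.0654133951 W/m^2
  I_ref = 1e-12 W/m^2
Formula: SIL = 10 * log10(I / I_ref)
Compute ratio: I / I_ref = 65413395100
Compute log10: log10(65413395100) = 10.815667
Multiply: SIL = 10 * 10.815667 = 108.16

108.16 dB


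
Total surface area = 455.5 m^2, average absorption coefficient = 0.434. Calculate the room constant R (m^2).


Given values:
  S = 455.5 m^2, alpha = 0.434
Formula: R = S * alpha / (1 - alpha)
Numerator: 455.5 * 0.434 = 197.687
Denominator: 1 - 0.434 = 0.566
R = 197.687 / 0.566 = 349.27

349.27 m^2


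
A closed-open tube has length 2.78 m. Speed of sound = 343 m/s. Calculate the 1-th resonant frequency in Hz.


Given values:
  Tube type: closed-open, L = 2.78 m, c = 343 m/s, n = 1
Formula: f_n = (2n - 1) * c / (4 * L)
Compute 2n - 1 = 2*1 - 1 = 1
Compute 4 * L = 4 * 2.78 = 11.12
f = 1 * 343 / 11.12
f = 30.85

30.85 Hz


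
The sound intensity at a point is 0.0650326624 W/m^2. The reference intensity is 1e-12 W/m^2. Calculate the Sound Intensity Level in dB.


Given values:
  I = 0.0650326624 W/m^2
  I_ref = 1e-12 W/m^2
Formula: SIL = 10 * log10(I / I_ref)
Compute ratio: I / I_ref = 65032662400
Compute log10: log10(65032662400) = 10.813132
Multiply: SIL = 10 * 10.813132 = 108.13

108.13 dB


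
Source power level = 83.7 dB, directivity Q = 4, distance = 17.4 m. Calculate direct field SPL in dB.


Given values:
  Lw = 83.7 dB, Q = 4, r = 17.4 m
Formula: SPL = Lw + 10 * log10(Q / (4 * pi * r^2))
Compute 4 * pi * r^2 = 4 * pi * 17.4^2 = 3804.5944
Compute Q / denom = 4 / 3804.5944 = 0.00105136
Compute 10 * log10(0.00105136) = -29.7825
SPL = 83.7 + (-29.7825) = 53.92

53.92 dB


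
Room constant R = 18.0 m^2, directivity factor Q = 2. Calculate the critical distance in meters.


Given values:
  R = 18.0 m^2, Q = 2
Formula: d_c = 0.141 * sqrt(Q * R)
Compute Q * R = 2 * 18.0 = 36.0
Compute sqrt(36.0) = 6.0
d_c = 0.141 * 6.0 = 0.846

0.846 m


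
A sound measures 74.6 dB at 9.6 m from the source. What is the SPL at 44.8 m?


Given values:
  SPL1 = 74.6 dB, r1 = 9.6 m, r2 = 44.8 m
Formula: SPL2 = SPL1 - 20 * log10(r2 / r1)
Compute ratio: r2 / r1 = 44.8 / 9.6 = 4.6667
Compute log10: log10(4.6667) = 0.66901
Compute drop: 20 * 0.66901 = 13.3802
SPL2 = 74.6 - 13.3802 = 61.22

61.22 dB


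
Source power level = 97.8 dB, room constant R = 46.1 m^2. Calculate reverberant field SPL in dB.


Given values:
  Lw = 97.8 dB, R = 46.1 m^2
Formula: SPL = Lw + 10 * log10(4 / R)
Compute 4 / R = 4 / 46.1 = 0.086768
Compute 10 * log10(0.086768) = -10.6164
SPL = 97.8 + (-10.6164) = 87.18

87.18 dB


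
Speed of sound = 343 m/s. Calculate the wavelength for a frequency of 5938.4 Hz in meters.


Given values:
  c = 343 m/s, f = 5938.4 Hz
Formula: lambda = c / f
lambda = 343 / 5938.4
lambda = 0.0578

0.0578 m


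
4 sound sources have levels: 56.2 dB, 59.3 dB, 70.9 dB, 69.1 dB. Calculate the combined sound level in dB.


Formula: L_total = 10 * log10( sum(10^(Li/10)) )
  Source 1: 10^(56.2/10) = 416869.3835
  Source 2: 10^(59.3/10) = 851138.0382
  Source 3: 10^(70.9/10) = 12302687.7081
  Source 4: 10^(69.1/10) = 8128305.1616
Sum of linear values = 21699000.2914
L_total = 10 * log10(21699000.2914) = 73.36

73.36 dB


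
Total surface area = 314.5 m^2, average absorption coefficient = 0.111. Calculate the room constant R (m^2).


Given values:
  S = 314.5 m^2, alpha = 0.111
Formula: R = S * alpha / (1 - alpha)
Numerator: 314.5 * 0.111 = 34.9095
Denominator: 1 - 0.111 = 0.889
R = 34.9095 / 0.889 = 39.27

39.27 m^2


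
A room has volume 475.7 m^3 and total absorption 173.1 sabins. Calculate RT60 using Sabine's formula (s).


Given values:
  V = 475.7 m^3
  A = 173.1 sabins
Formula: RT60 = 0.161 * V / A
Numerator: 0.161 * 475.7 = 76.5877
RT60 = 76.5877 / 173.1 = 0.442

0.442 s


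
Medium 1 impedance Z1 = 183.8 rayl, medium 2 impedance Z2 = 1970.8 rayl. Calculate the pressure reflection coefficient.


Given values:
  Z1 = 183.8 rayl, Z2 = 1970.8 rayl
Formula: R = (Z2 - Z1) / (Z2 + Z1)
Numerator: Z2 - Z1 = 1970.8 - 183.8 = 1787.0
Denominator: Z2 + Z1 = 1970.8 + 183.8 = 2154.6
R = 1787.0 / 2154.6 = 0.8294

0.8294


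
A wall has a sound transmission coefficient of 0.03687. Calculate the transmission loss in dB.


Given values:
  tau = 0.03687
Formula: TL = 10 * log10(1 / tau)
Compute 1 / tau = 1 / 0.03687 = 27.1223
Compute log10(27.1223) = 1.433327
TL = 10 * 1.433327 = 14.33

14.33 dB


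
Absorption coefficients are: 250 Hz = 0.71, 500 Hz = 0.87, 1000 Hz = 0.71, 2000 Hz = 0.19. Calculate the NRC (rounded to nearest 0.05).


Given values:
  a_250 = 0.71, a_500 = 0.87
  a_1000 = 0.71, a_2000 = 0.19
Formula: NRC = (a250 + a500 + a1000 + a2000) / 4
Sum = 0.71 + 0.87 + 0.71 + 0.19 = 2.48
NRC = 2.48 / 4 = 0.62
Rounded to nearest 0.05: 0.6

0.6


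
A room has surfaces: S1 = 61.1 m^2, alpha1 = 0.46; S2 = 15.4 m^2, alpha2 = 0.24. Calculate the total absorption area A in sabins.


Given surfaces:
  Surface 1: 61.1 * 0.46 = 28.106
  Surface 2: 15.4 * 0.24 = 3.696
Formula: A = sum(Si * alpha_i)
A = 28.106 + 3.696
A = 31.8

31.8 sabins


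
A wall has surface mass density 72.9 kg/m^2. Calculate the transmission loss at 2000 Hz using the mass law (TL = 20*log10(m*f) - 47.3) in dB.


Given values:
  m = 72.9 kg/m^2, f = 2000 Hz
Formula: TL = 20 * log10(m * f) - 47.3
Compute m * f = 72.9 * 2000 = 145800.0
Compute log10(145800.0) = 5.163758
Compute 20 * 5.163758 = 103.2752
TL = 103.2752 - 47.3 = 55.98

55.98 dB


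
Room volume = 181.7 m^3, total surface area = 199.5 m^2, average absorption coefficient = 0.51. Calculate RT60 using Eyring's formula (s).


Given values:
  V = 181.7 m^3, S = 199.5 m^2, alpha = 0.51
Formula: RT60 = 0.161 * V / (-S * ln(1 - alpha))
Compute ln(1 - 0.51) = ln(0.49) = -0.71335
Denominator: -199.5 * -0.71335 = 142.3133
Numerator: 0.161 * 181.7 = 29.2537
RT60 = 29.2537 / 142.3133 = 0.206

0.206 s


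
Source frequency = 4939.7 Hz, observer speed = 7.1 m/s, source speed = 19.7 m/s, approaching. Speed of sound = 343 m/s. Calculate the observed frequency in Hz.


Given values:
  f_s = 4939.7 Hz, v_o = 7.1 m/s, v_s = 19.7 m/s
  Direction: approaching
Formula: f_o = f_s * (c + v_o) / (c - v_s)
Numerator: c + v_o = 343 + 7.1 = 350.1
Denominator: c - v_s = 343 - 19.7 = 323.3
f_o = 4939.7 * 350.1 / 323.3 = 5349.18

5349.18 Hz


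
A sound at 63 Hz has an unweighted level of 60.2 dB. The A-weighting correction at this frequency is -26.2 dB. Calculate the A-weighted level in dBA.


Given values:
  SPL = 60.2 dB
  A-weighting at 63 Hz = -26.2 dB
Formula: L_A = SPL + A_weight
L_A = 60.2 + (-26.2)
L_A = 34.0

34.0 dBA


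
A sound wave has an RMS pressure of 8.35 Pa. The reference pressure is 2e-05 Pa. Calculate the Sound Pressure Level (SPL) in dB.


Given values:
  p = 8.35 Pa
  p_ref = 2e-05 Pa
Formula: SPL = 20 * log10(p / p_ref)
Compute ratio: p / p_ref = 8.35 / 2e-05 = 417500
Compute log10: log10(417500) = 5.620656
Multiply: SPL = 20 * 5.620656 = 112.41

112.41 dB


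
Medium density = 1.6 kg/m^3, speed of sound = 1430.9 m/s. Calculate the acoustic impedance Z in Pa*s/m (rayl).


Given values:
  rho = 1.6 kg/m^3
  c = 1430.9 m/s
Formula: Z = rho * c
Z = 1.6 * 1430.9
Z = 2289.44

2289.44 rayl


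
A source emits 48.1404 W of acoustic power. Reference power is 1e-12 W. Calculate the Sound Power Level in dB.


Given values:
  W = 48.1404 W
  W_ref = 1e-12 W
Formula: SWL = 10 * log10(W / W_ref)
Compute ratio: W / W_ref = 48140400000000
Compute log10: log10(48140400000000) = 13.68251
Multiply: SWL = 10 * 13.68251 = 136.83

136.83 dB


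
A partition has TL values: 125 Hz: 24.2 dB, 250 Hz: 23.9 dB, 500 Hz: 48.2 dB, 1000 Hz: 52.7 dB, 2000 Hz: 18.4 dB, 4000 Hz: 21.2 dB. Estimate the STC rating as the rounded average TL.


Given TL values at each frequency:
  125 Hz: 24.2 dB
  250 Hz: 23.9 dB
  500 Hz: 48.2 dB
  1000 Hz: 52.7 dB
  2000 Hz: 18.4 dB
  4000 Hz: 21.2 dB
Formula: STC ~ round(average of TL values)
Sum = 24.2 + 23.9 + 48.2 + 52.7 + 18.4 + 21.2 = 188.6
Average = 188.6 / 6 = 31.43
Rounded: 31

31


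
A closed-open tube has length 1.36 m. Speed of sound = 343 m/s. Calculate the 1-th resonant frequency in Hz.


Given values:
  Tube type: closed-open, L = 1.36 m, c = 343 m/s, n = 1
Formula: f_n = (2n - 1) * c / (4 * L)
Compute 2n - 1 = 2*1 - 1 = 1
Compute 4 * L = 4 * 1.36 = 5.44
f = 1 * 343 / 5.44
f = 63.05

63.05 Hz


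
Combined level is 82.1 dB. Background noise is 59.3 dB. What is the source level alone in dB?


Given values:
  L_total = 82.1 dB, L_bg = 59.3 dB
Formula: L_source = 10 * log10(10^(L_total/10) - 10^(L_bg/10))
Convert to linear:
  10^(82.1/10) = 162181009.7359
  10^(59.3/10) = 851138.0382
Difference: 162181009.7359 - 851138.0382 = 161329871.6977
L_source = 10 * log10(161329871.6977) = 82.08

82.08 dB


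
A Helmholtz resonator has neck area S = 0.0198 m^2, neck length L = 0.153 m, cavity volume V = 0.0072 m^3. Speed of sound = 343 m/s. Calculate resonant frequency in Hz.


Given values:
  S = 0.0198 m^2, L = 0.153 m, V = 0.0072 m^3, c = 343 m/s
Formula: f = (c / (2*pi)) * sqrt(S / (V * L))
Compute V * L = 0.0072 * 0.153 = 0.0011016
Compute S / (V * L) = 0.0198 / 0.0011016 = 17.9739
Compute sqrt(17.9739) = 4.239564
Compute c / (2*pi) = 343 / 6.283185 = 54.590148
f = 54.590148 * 4.239564 = 231.44

231.44 Hz


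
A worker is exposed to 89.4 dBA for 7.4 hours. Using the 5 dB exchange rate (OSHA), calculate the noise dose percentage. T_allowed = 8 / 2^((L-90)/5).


Given values:
  L = 89.4 dBA, T = 7.4 hours
Formula: T_allowed = 8 / 2^((L - 90) / 5)
Compute exponent: (89.4 - 90) / 5 = -0.12
Compute 2^(-0.12) = 0.920188
T_allowed = 8 / 0.920188 = 8.693876 hours
Dose = (T / T_allowed) * 100
Dose = (7.4 / 8.693876) * 100 = 85.12

85.12 %


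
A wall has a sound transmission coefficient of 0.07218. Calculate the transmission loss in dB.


Given values:
  tau = 0.07218
Formula: TL = 10 * log10(1 / tau)
Compute 1 / tau = 1 / 0.07218 = 13.8543
Compute log10(13.8543) = 1.141585
TL = 10 * 1.141585 = 11.42

11.42 dB


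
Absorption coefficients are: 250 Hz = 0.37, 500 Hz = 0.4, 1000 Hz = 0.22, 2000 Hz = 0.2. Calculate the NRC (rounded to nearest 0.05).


Given values:
  a_250 = 0.37, a_500 = 0.4
  a_1000 = 0.22, a_2000 = 0.2
Formula: NRC = (a250 + a500 + a1000 + a2000) / 4
Sum = 0.37 + 0.4 + 0.22 + 0.2 = 1.19
NRC = 1.19 / 4 = 0.2975
Rounded to nearest 0.05: 0.3

0.3


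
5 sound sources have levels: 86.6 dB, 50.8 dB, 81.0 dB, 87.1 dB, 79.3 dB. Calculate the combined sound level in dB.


Formula: L_total = 10 * log10( sum(10^(Li/10)) )
  Source 1: 10^(86.6/10) = 457088189.6149
  Source 2: 10^(50.8/10) = 120226.4435
  Source 3: 10^(81.0/10) = 125892541.1794
  Source 4: 10^(87.1/10) = 512861383.9914
  Source 5: 10^(79.3/10) = 85113803.8202
Sum of linear values = 1181076145.0494
L_total = 10 * log10(1181076145.0494) = 90.72

90.72 dB


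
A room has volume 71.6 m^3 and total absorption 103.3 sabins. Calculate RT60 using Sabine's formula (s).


Given values:
  V = 71.6 m^3
  A = 103.3 sabins
Formula: RT60 = 0.161 * V / A
Numerator: 0.161 * 71.6 = 11.5276
RT60 = 11.5276 / 103.3 = 0.112

0.112 s


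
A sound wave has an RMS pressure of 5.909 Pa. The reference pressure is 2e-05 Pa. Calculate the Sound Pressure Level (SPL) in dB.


Given values:
  p = 5.909 Pa
  p_ref = 2e-05 Pa
Formula: SPL = 20 * log10(p / p_ref)
Compute ratio: p / p_ref = 5.909 / 2e-05 = 295450
Compute log10: log10(295450) = 5.470484
Multiply: SPL = 20 * 5.470484 = 109.41

109.41 dB


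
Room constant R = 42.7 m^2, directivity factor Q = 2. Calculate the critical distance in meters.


Given values:
  R = 42.7 m^2, Q = 2
Formula: d_c = 0.141 * sqrt(Q * R)
Compute Q * R = 2 * 42.7 = 85.4
Compute sqrt(85.4) = 9.2412
d_c = 0.141 * 9.2412 = 1.303

1.303 m


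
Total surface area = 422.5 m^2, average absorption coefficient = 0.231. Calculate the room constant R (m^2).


Given values:
  S = 422.5 m^2, alpha = 0.231
Formula: R = S * alpha / (1 - alpha)
Numerator: 422.5 * 0.231 = 97.5975
Denominator: 1 - 0.231 = 0.769
R = 97.5975 / 0.769 = 126.91

126.91 m^2


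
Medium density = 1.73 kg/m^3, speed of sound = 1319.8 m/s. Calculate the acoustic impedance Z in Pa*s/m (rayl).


Given values:
  rho = 1.73 kg/m^3
  c = 1319.8 m/s
Formula: Z = rho * c
Z = 1.73 * 1319.8
Z = 2283.25

2283.25 rayl


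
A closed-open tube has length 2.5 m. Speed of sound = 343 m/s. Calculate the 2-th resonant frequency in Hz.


Given values:
  Tube type: closed-open, L = 2.5 m, c = 343 m/s, n = 2
Formula: f_n = (2n - 1) * c / (4 * L)
Compute 2n - 1 = 2*2 - 1 = 3
Compute 4 * L = 4 * 2.5 = 10.0
f = 3 * 343 / 10.0
f = 102.9

102.9 Hz


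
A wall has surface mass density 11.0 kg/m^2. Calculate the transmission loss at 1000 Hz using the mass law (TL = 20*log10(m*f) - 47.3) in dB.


Given values:
  m = 11.0 kg/m^2, f = 1000 Hz
Formula: TL = 20 * log10(m * f) - 47.3
Compute m * f = 11.0 * 1000 = 11000.0
Compute log10(11000.0) = 4.041393
Compute 20 * 4.041393 = 80.8279
TL = 80.8279 - 47.3 = 33.53

33.53 dB


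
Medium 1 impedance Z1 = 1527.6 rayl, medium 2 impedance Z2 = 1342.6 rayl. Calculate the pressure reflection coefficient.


Given values:
  Z1 = 1527.6 rayl, Z2 = 1342.6 rayl
Formula: R = (Z2 - Z1) / (Z2 + Z1)
Numerator: Z2 - Z1 = 1342.6 - 1527.6 = -185.0
Denominator: Z2 + Z1 = 1342.6 + 1527.6 = 2870.2
R = -185.0 / 2870.2 = -0.0645

-0.0645


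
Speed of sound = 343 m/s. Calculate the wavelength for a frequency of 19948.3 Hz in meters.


Given values:
  c = 343 m/s, f = 19948.3 Hz
Formula: lambda = c / f
lambda = 343 / 19948.3
lambda = 0.0172

0.0172 m


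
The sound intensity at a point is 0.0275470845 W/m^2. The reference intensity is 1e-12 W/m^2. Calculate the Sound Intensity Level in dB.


Given values:
  I = 0.0275470845 W/m^2
  I_ref = 1e-12 W/m^2
Formula: SIL = 10 * log10(I / I_ref)
Compute ratio: I / I_ref = 27547084500
Compute log10: log10(27547084500) = 10.440076
Multiply: SIL = 10 * 10.440076 = 104.4

104.4 dB


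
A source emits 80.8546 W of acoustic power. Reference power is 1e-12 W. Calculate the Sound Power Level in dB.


Given values:
  W = 80.8546 W
  W_ref = 1e-12 W
Formula: SWL = 10 * log10(W / W_ref)
Compute ratio: W / W_ref = 80854600000000
Compute log10: log10(80854600000000) = 13.907705
Multiply: SWL = 10 * 13.907705 = 139.08

139.08 dB


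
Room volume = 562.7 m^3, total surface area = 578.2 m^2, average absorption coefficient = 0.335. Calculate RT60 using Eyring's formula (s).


Given values:
  V = 562.7 m^3, S = 578.2 m^2, alpha = 0.335
Formula: RT60 = 0.161 * V / (-S * ln(1 - alpha))
Compute ln(1 - 0.335) = ln(0.665) = -0.407968
Denominator: -578.2 * -0.407968 = 235.8871
Numerator: 0.161 * 562.7 = 90.5947
RT60 = 90.5947 / 235.8871 = 0.384

0.384 s


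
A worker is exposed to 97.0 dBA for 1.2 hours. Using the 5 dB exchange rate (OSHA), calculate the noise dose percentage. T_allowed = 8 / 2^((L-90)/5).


Given values:
  L = 97.0 dBA, T = 1.2 hours
Formula: T_allowed = 8 / 2^((L - 90) / 5)
Compute exponent: (97.0 - 90) / 5 = 1.4
Compute 2^(1.4) = 2.639016
T_allowed = 8 / 2.639016 = 3.031433 hours
Dose = (T / T_allowed) * 100
Dose = (1.2 / 3.031433) * 100 = 39.59

39.59 %


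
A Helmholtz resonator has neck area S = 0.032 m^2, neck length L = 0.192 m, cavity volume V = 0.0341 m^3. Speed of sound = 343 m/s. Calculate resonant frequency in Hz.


Given values:
  S = 0.032 m^2, L = 0.192 m, V = 0.0341 m^3, c = 343 m/s
Formula: f = (c / (2*pi)) * sqrt(S / (V * L))
Compute V * L = 0.0341 * 0.192 = 0.0065472
Compute S / (V * L) = 0.032 / 0.0065472 = 4.8876
Compute sqrt(4.8876) = 2.210792
Compute c / (2*pi) = 343 / 6.283185 = 54.590148
f = 54.590148 * 2.210792 = 120.69

120.69 Hz


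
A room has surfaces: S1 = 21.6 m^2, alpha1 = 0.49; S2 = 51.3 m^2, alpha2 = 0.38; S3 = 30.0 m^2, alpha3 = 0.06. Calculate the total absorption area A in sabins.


Given surfaces:
  Surface 1: 21.6 * 0.49 = 10.584
  Surface 2: 51.3 * 0.38 = 19.494
  Surface 3: 30.0 * 0.06 = 1.8
Formula: A = sum(Si * alpha_i)
A = 10.584 + 19.494 + 1.8
A = 31.88

31.88 sabins


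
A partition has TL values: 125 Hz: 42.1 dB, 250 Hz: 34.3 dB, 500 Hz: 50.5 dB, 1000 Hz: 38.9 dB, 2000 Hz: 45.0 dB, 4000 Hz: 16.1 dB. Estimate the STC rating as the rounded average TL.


Given TL values at each frequency:
  125 Hz: 42.1 dB
  250 Hz: 34.3 dB
  500 Hz: 50.5 dB
  1000 Hz: 38.9 dB
  2000 Hz: 45.0 dB
  4000 Hz: 16.1 dB
Formula: STC ~ round(average of TL values)
Sum = 42.1 + 34.3 + 50.5 + 38.9 + 45.0 + 16.1 = 226.9
Average = 226.9 / 6 = 37.82
Rounded: 38

38


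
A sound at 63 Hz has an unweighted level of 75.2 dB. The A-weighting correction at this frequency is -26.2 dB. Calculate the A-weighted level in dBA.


Given values:
  SPL = 75.2 dB
  A-weighting at 63 Hz = -26.2 dB
Formula: L_A = SPL + A_weight
L_A = 75.2 + (-26.2)
L_A = 49.0

49.0 dBA


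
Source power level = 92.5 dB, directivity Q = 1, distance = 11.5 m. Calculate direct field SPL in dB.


Given values:
  Lw = 92.5 dB, Q = 1, r = 11.5 m
Formula: SPL = Lw + 10 * log10(Q / (4 * pi * r^2))
Compute 4 * pi * r^2 = 4 * pi * 11.5^2 = 1661.9025
Compute Q / denom = 1 / 1661.9025 = 0.00060172
Compute 10 * log10(0.00060172) = -32.2061
SPL = 92.5 + (-32.2061) = 60.29

60.29 dB


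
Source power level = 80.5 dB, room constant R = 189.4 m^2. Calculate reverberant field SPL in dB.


Given values:
  Lw = 80.5 dB, R = 189.4 m^2
Formula: SPL = Lw + 10 * log10(4 / R)
Compute 4 / R = 4 / 189.4 = 0.021119
Compute 10 * log10(0.021119) = -16.7533
SPL = 80.5 + (-16.7533) = 63.75

63.75 dB


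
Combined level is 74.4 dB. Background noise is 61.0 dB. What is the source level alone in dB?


Given values:
  L_total = 74.4 dB, L_bg = 61.0 dB
Formula: L_source = 10 * log10(10^(L_total/10) - 10^(L_bg/10))
Convert to linear:
  10^(74.4/10) = 27542287.0334
  10^(61.0/10) = 1258925.4118
Difference: 27542287.0334 - 1258925.4118 = 26283361.6216
L_source = 10 * log10(26283361.6216) = 74.2

74.2 dB


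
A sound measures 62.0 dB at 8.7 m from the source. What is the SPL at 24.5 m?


Given values:
  SPL1 = 62.0 dB, r1 = 8.7 m, r2 = 24.5 m
Formula: SPL2 = SPL1 - 20 * log10(r2 / r1)
Compute ratio: r2 / r1 = 24.5 / 8.7 = 2.8161
Compute log10: log10(2.8161) = 0.449648
Compute drop: 20 * 0.449648 = 8.993
SPL2 = 62.0 - 8.993 = 53.01

53.01 dB


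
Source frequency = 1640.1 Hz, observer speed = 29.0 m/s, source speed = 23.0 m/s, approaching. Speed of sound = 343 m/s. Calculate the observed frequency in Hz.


Given values:
  f_s = 1640.1 Hz, v_o = 29.0 m/s, v_s = 23.0 m/s
  Direction: approaching
Formula: f_o = f_s * (c + v_o) / (c - v_s)
Numerator: c + v_o = 343 + 29.0 = 372.0
Denominator: c - v_s = 343 - 23.0 = 320.0
f_o = 1640.1 * 372.0 / 320.0 = 1906.62

1906.62 Hz


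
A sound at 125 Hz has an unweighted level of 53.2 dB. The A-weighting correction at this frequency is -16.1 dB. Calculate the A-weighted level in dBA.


Given values:
  SPL = 53.2 dB
  A-weighting at 125 Hz = -16.1 dB
Formula: L_A = SPL + A_weight
L_A = 53.2 + (-16.1)
L_A = 37.1

37.1 dBA


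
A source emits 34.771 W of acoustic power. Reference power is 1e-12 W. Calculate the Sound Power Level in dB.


Given values:
  W = 34.771 W
  W_ref = 1e-12 W
Formula: SWL = 10 * log10(W / W_ref)
Compute ratio: W / W_ref = 34771000000000
Compute log10: log10(34771000000000) = 13.541217
Multiply: SWL = 10 * 13.541217 = 135.41

135.41 dB


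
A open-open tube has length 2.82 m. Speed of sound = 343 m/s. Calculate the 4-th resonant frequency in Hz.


Given values:
  Tube type: open-open, L = 2.82 m, c = 343 m/s, n = 4
Formula: f_n = n * c / (2 * L)
Compute 2 * L = 2 * 2.82 = 5.64
f = 4 * 343 / 5.64
f = 243.26

243.26 Hz


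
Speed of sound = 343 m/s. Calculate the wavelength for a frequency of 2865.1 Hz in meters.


Given values:
  c = 343 m/s, f = 2865.1 Hz
Formula: lambda = c / f
lambda = 343 / 2865.1
lambda = 0.1197

0.1197 m


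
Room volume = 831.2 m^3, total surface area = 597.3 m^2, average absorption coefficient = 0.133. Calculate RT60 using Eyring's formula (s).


Given values:
  V = 831.2 m^3, S = 597.3 m^2, alpha = 0.133
Formula: RT60 = 0.161 * V / (-S * ln(1 - alpha))
Compute ln(1 - 0.133) = ln(0.867) = -0.142716
Denominator: -597.3 * -0.142716 = 85.2443
Numerator: 0.161 * 831.2 = 133.8232
RT60 = 133.8232 / 85.2443 = 1.57

1.57 s


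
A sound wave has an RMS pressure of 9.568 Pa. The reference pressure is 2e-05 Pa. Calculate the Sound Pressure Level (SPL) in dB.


Given values:
  p = 9.568 Pa
  p_ref = 2e-05 Pa
Formula: SPL = 20 * log10(p / p_ref)
Compute ratio: p / p_ref = 9.568 / 2e-05 = 478400
Compute log10: log10(478400) = 5.679791
Multiply: SPL = 20 * 5.679791 = 113.6

113.6 dB


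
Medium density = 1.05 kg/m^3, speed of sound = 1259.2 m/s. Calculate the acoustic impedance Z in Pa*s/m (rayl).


Given values:
  rho = 1.05 kg/m^3
  c = 1259.2 m/s
Formula: Z = rho * c
Z = 1.05 * 1259.2
Z = 1322.16

1322.16 rayl


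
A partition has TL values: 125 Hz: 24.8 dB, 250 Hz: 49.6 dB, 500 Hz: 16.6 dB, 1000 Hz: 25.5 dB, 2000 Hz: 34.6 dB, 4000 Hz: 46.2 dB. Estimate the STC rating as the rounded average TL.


Given TL values at each frequency:
  125 Hz: 24.8 dB
  250 Hz: 49.6 dB
  500 Hz: 16.6 dB
  1000 Hz: 25.5 dB
  2000 Hz: 34.6 dB
  4000 Hz: 46.2 dB
Formula: STC ~ round(average of TL values)
Sum = 24.8 + 49.6 + 16.6 + 25.5 + 34.6 + 46.2 = 197.3
Average = 197.3 / 6 = 32.88
Rounded: 33

33


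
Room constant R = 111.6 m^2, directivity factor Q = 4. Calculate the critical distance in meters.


Given values:
  R = 111.6 m^2, Q = 4
Formula: d_c = 0.141 * sqrt(Q * R)
Compute Q * R = 4 * 111.6 = 446.4
Compute sqrt(446.4) = 21.1282
d_c = 0.141 * 21.1282 = 2.979

2.979 m


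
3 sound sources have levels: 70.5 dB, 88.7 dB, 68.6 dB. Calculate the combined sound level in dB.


Formula: L_total = 10 * log10( sum(10^(Li/10)) )
  Source 1: 10^(70.5/10) = 11220184.543
  Source 2: 10^(88.7/10) = 741310241.3009
  Source 3: 10^(68.6/10) = 7244359.6007
Sum of linear values = 759774785.4446
L_total = 10 * log10(759774785.4446) = 88.81

88.81 dB


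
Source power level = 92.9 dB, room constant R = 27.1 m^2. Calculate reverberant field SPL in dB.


Given values:
  Lw = 92.9 dB, R = 27.1 m^2
Formula: SPL = Lw + 10 * log10(4 / R)
Compute 4 / R = 4 / 27.1 = 0.147601
Compute 10 * log10(0.147601) = -8.3091
SPL = 92.9 + (-8.3091) = 84.59

84.59 dB


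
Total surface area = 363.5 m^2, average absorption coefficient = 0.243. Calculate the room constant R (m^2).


Given values:
  S = 363.5 m^2, alpha = 0.243
Formula: R = S * alpha / (1 - alpha)
Numerator: 363.5 * 0.243 = 88.3305
Denominator: 1 - 0.243 = 0.757
R = 88.3305 / 0.757 = 116.68

116.68 m^2


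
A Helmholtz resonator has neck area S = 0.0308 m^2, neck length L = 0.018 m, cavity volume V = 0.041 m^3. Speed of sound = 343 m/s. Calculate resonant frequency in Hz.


Given values:
  S = 0.0308 m^2, L = 0.018 m, V = 0.041 m^3, c = 343 m/s
Formula: f = (c / (2*pi)) * sqrt(S / (V * L))
Compute V * L = 0.041 * 0.018 = 0.000738
Compute S / (V * L) = 0.0308 / 0.000738 = 41.7344
Compute sqrt(41.7344) = 6.460217
Compute c / (2*pi) = 343 / 6.283185 = 54.590148
f = 54.590148 * 6.460217 = 352.66

352.66 Hz


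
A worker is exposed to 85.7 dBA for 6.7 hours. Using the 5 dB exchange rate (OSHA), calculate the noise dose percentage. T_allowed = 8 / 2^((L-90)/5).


Given values:
  L = 85.7 dBA, T = 6.7 hours
Formula: T_allowed = 8 / 2^((L - 90) / 5)
Compute exponent: (85.7 - 90) / 5 = -0.86
Compute 2^(-0.86) = 0.550953
T_allowed = 8 / 0.550953 = 14.520295 hours
Dose = (T / T_allowed) * 100
Dose = (6.7 / 14.520295) * 100 = 46.14

46.14 %


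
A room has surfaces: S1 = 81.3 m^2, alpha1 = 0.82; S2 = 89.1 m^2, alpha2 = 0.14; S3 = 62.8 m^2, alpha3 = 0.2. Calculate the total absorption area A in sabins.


Given surfaces:
  Surface 1: 81.3 * 0.82 = 66.666
  Surface 2: 89.1 * 0.14 = 12.474
  Surface 3: 62.8 * 0.2 = 12.56
Formula: A = sum(Si * alpha_i)
A = 66.666 + 12.474 + 12.56
A = 91.7

91.7 sabins


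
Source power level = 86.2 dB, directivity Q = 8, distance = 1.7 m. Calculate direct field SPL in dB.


Given values:
  Lw = 86.2 dB, Q = 8, r = 1.7 m
Formula: SPL = Lw + 10 * log10(Q / (4 * pi * r^2))
Compute 4 * pi * r^2 = 4 * pi * 1.7^2 = 36.3168
Compute Q / denom = 8 / 36.3168 = 0.22028373
Compute 10 * log10(0.22028373) = -6.5702
SPL = 86.2 + (-6.5702) = 79.63

79.63 dB


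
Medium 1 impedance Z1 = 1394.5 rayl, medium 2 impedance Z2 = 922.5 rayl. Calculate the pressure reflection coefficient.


Given values:
  Z1 = 1394.5 rayl, Z2 = 922.5 rayl
Formula: R = (Z2 - Z1) / (Z2 + Z1)
Numerator: Z2 - Z1 = 922.5 - 1394.5 = -472.0
Denominator: Z2 + Z1 = 922.5 + 1394.5 = 2317.0
R = -472.0 / 2317.0 = -0.2037

-0.2037


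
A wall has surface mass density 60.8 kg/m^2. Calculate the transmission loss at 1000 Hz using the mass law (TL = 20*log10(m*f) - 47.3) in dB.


Given values:
  m = 60.8 kg/m^2, f = 1000 Hz
Formula: TL = 20 * log10(m * f) - 47.3
Compute m * f = 60.8 * 1000 = 60800.0
Compute log10(60800.0) = 4.783904
Compute 20 * 4.783904 = 95.6781
TL = 95.6781 - 47.3 = 48.38

48.38 dB


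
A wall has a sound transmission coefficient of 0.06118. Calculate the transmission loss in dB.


Given values:
  tau = 0.06118
Formula: TL = 10 * log10(1 / tau)
Compute 1 / tau = 1 / 0.06118 = 16.3452
Compute log10(16.3452) = 1.21339
TL = 10 * 1.21339 = 12.13

12.13 dB


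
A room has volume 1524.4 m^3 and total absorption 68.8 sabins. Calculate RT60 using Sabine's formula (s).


Given values:
  V = 1524.4 m^3
  A = 68.8 sabins
Formula: RT60 = 0.161 * V / A
Numerator: 0.161 * 1524.4 = 245.4284
RT60 = 245.4284 / 68.8 = 3.567

3.567 s


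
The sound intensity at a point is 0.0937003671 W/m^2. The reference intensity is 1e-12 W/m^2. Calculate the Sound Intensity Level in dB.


Given values:
  I = 0.0937003671 W/m^2
  I_ref = 1e-12 W/m^2
Formula: SIL = 10 * log10(I / I_ref)
Compute ratio: I / I_ref = 93700367100
Compute log10: log10(93700367100) = 10.971741
Multiply: SIL = 10 * 10.971741 = 109.72

109.72 dB


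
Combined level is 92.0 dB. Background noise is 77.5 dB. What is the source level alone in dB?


Given values:
  L_total = 92.0 dB, L_bg = 77.5 dB
Formula: L_source = 10 * log10(10^(L_total/10) - 10^(L_bg/10))
Convert to linear:
  10^(92.0/10) = 1584893192.4611
  10^(77.5/10) = 56234132.519
Difference: 1584893192.4611 - 56234132.519 = 1528659059.9421
L_source = 10 * log10(1528659059.9421) = 91.84

91.84 dB


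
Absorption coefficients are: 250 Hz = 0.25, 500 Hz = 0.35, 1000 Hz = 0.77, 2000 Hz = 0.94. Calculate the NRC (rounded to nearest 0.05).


Given values:
  a_250 = 0.25, a_500 = 0.35
  a_1000 = 0.77, a_2000 = 0.94
Formula: NRC = (a250 + a500 + a1000 + a2000) / 4
Sum = 0.25 + 0.35 + 0.77 + 0.94 = 2.31
NRC = 2.31 / 4 = 0.5775
Rounded to nearest 0.05: 0.6

0.6


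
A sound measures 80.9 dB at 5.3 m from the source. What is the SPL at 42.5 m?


Given values:
  SPL1 = 80.9 dB, r1 = 5.3 m, r2 = 42.5 m
Formula: SPL2 = SPL1 - 20 * log10(r2 / r1)
Compute ratio: r2 / r1 = 42.5 / 5.3 = 8.0189
Compute log10: log10(8.0189) = 0.904115
Compute drop: 20 * 0.904115 = 18.0823
SPL2 = 80.9 - 18.0823 = 62.82

62.82 dB


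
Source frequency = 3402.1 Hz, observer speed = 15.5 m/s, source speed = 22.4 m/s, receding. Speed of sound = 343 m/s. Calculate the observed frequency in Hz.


Given values:
  f_s = 3402.1 Hz, v_o = 15.5 m/s, v_s = 22.4 m/s
  Direction: receding
Formula: f_o = f_s * (c - v_o) / (c + v_s)
Numerator: c - v_o = 343 - 15.5 = 327.5
Denominator: c + v_s = 343 + 22.4 = 365.4
f_o = 3402.1 * 327.5 / 365.4 = 3049.23

3049.23 Hz


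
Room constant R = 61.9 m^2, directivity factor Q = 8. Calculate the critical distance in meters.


Given values:
  R = 61.9 m^2, Q = 8
Formula: d_c = 0.141 * sqrt(Q * R)
Compute Q * R = 8 * 61.9 = 495.2
Compute sqrt(495.2) = 22.2531
d_c = 0.141 * 22.2531 = 3.138

3.138 m


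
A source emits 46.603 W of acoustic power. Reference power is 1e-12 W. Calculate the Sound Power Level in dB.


Given values:
  W = 46.603 W
  W_ref = 1e-12 W
Formula: SWL = 10 * log10(W / W_ref)
Compute ratio: W / W_ref = 46603000000000
Compute log10: log10(46603000000000) = 13.668414
Multiply: SWL = 10 * 13.668414 = 136.68

136.68 dB


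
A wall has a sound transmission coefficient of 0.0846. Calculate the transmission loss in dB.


Given values:
  tau = 0.0846
Formula: TL = 10 * log10(1 / tau)
Compute 1 / tau = 1 / 0.0846 = 11.8203
Compute log10(11.8203) = 1.072628
TL = 10 * 1.072628 = 10.73

10.73 dB


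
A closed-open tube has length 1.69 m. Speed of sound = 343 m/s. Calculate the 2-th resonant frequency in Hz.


Given values:
  Tube type: closed-open, L = 1.69 m, c = 343 m/s, n = 2
Formula: f_n = (2n - 1) * c / (4 * L)
Compute 2n - 1 = 2*2 - 1 = 3
Compute 4 * L = 4 * 1.69 = 6.76
f = 3 * 343 / 6.76
f = 152.22

152.22 Hz


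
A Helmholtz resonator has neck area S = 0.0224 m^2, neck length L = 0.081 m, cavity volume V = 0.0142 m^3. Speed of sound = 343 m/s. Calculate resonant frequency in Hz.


Given values:
  S = 0.0224 m^2, L = 0.081 m, V = 0.0142 m^3, c = 343 m/s
Formula: f = (c / (2*pi)) * sqrt(S / (V * L))
Compute V * L = 0.0142 * 0.081 = 0.0011502
Compute S / (V * L) = 0.0224 / 0.0011502 = 19.4749
Compute sqrt(19.4749) = 4.413038
Compute c / (2*pi) = 343 / 6.283185 = 54.590148
f = 54.590148 * 4.413038 = 240.91

240.91 Hz


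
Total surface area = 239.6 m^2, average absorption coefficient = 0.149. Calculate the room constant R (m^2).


Given values:
  S = 239.6 m^2, alpha = 0.149
Formula: R = S * alpha / (1 - alpha)
Numerator: 239.6 * 0.149 = 35.7004
Denominator: 1 - 0.149 = 0.851
R = 35.7004 / 0.851 = 41.95

41.95 m^2


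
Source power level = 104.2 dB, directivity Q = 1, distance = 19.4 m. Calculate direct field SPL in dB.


Given values:
  Lw = 104.2 dB, Q = 1, r = 19.4 m
Formula: SPL = Lw + 10 * log10(Q / (4 * pi * r^2))
Compute 4 * pi * r^2 = 4 * pi * 19.4^2 = 4729.4792
Compute Q / denom = 1 / 4729.4792 = 0.00021144
Compute 10 * log10(0.00021144) = -36.7481
SPL = 104.2 + (-36.7481) = 67.45

67.45 dB


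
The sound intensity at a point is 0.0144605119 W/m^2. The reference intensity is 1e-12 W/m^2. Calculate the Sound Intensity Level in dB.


Given values:
  I = 0.0144605119 W/m^2
  I_ref = 1e-12 W/m^2
Formula: SIL = 10 * log10(I / I_ref)
Compute ratio: I / I_ref = 14460511900
Compute log10: log10(14460511900) = 10.160184
Multiply: SIL = 10 * 10.160184 = 101.6

101.6 dB


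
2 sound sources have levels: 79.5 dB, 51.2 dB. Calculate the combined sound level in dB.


Formula: L_total = 10 * log10( sum(10^(Li/10)) )
  Source 1: 10^(79.5/10) = 89125093.8134
  Source 2: 10^(51.2/10) = 131825.6739
Sum of linear values = 89256919.4873
L_total = 10 * log10(89256919.4873) = 79.51

79.51 dB


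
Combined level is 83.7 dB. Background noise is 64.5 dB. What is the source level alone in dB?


Given values:
  L_total = 83.7 dB, L_bg = 64.5 dB
Formula: L_source = 10 * log10(10^(L_total/10) - 10^(L_bg/10))
Convert to linear:
  10^(83.7/10) = 234422881.532
  10^(64.5/10) = 2818382.9313
Difference: 234422881.532 - 2818382.9313 = 231604498.6007
L_source = 10 * log10(231604498.6007) = 83.65

83.65 dB


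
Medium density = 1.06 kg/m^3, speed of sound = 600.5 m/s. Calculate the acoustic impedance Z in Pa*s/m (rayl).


Given values:
  rho = 1.06 kg/m^3
  c = 600.5 m/s
Formula: Z = rho * c
Z = 1.06 * 600.5
Z = 636.53

636.53 rayl


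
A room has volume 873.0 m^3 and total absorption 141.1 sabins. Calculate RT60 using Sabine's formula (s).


Given values:
  V = 873.0 m^3
  A = 141.1 sabins
Formula: RT60 = 0.161 * V / A
Numerator: 0.161 * 873.0 = 140.553
RT60 = 140.553 / 141.1 = 0.996

0.996 s


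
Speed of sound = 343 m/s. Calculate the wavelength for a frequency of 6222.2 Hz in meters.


Given values:
  c = 343 m/s, f = 6222.2 Hz
Formula: lambda = c / f
lambda = 343 / 6222.2
lambda = 0.0551

0.0551 m


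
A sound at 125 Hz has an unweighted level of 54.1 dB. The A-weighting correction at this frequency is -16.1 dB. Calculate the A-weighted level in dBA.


Given values:
  SPL = 54.1 dB
  A-weighting at 125 Hz = -16.1 dB
Formula: L_A = SPL + A_weight
L_A = 54.1 + (-16.1)
L_A = 38.0

38.0 dBA
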